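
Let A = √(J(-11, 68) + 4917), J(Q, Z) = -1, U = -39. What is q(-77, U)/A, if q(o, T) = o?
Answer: -77*√1229/2458 ≈ -1.0982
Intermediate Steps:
A = 2*√1229 (A = √(-1 + 4917) = √4916 = 2*√1229 ≈ 70.114)
q(-77, U)/A = -77*√1229/2458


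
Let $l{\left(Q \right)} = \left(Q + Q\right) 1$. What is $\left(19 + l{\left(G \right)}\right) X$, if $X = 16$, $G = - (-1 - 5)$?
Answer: $496$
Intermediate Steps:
$G = 6$ ($G = \left(-1\right) \left(-6\right) = 6$)
$l{\left(Q \right)} = 2 Q$ ($l{\left(Q \right)} = 2 Q 1 = 2 Q$)
$\left(19 + l{\left(G \right)}\right) X = \left(19 + 2 \cdot 6\right) 16 = \left(19 + 12\right) 16 = 31 \cdot 16 = 496$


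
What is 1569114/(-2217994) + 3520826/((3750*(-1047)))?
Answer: -3492476196386/2177099735625 ≈ -1.6042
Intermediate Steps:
1569114/(-2217994) + 3520826/((3750*(-1047))) = 1569114*(-1/2217994) + 3520826/(-3926250) = -784557/1108997 + 3520826*(-1/3926250) = -784557/1108997 - 1760413/1963125 = -3492476196386/2177099735625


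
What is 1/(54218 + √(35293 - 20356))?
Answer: 54218/2939576587 - √14937/2939576587 ≈ 1.8403e-5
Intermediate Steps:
1/(54218 + √(35293 - 20356)) = 1/(54218 + √14937)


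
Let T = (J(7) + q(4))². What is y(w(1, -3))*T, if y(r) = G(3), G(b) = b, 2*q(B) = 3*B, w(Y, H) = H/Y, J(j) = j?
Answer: 507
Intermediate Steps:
q(B) = 3*B/2 (q(B) = (3*B)/2 = 3*B/2)
y(r) = 3
T = 169 (T = (7 + (3/2)*4)² = (7 + 6)² = 13² = 169)
y(w(1, -3))*T = 3*169 = 507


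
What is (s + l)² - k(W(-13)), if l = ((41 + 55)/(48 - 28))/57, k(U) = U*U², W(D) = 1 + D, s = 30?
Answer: 23763364/9025 ≈ 2633.1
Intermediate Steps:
k(U) = U³
l = 8/95 (l = (96/20)*(1/57) = (96*(1/20))*(1/57) = (24/5)*(1/57) = 8/95 ≈ 0.084211)
(s + l)² - k(W(-13)) = (30 + 8/95)² - (1 - 13)³ = (2858/95)² - 1*(-12)³ = 8168164/9025 - 1*(-1728) = 8168164/9025 + 1728 = 23763364/9025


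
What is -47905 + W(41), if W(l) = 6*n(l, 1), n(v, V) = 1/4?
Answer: -95807/2 ≈ -47904.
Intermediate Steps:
n(v, V) = ¼
W(l) = 3/2 (W(l) = 6*(¼) = 3/2)
-47905 + W(41) = -47905 + 3/2 = -95807/2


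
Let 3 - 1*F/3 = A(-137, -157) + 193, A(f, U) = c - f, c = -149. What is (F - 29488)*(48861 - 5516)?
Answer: -1301303590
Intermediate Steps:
A(f, U) = -149 - f
F = -534 (F = 9 - 3*((-149 - 1*(-137)) + 193) = 9 - 3*((-149 + 137) + 193) = 9 - 3*(-12 + 193) = 9 - 3*181 = 9 - 543 = -534)
(F - 29488)*(48861 - 5516) = (-534 - 29488)*(48861 - 5516) = -30022*43345 = -1301303590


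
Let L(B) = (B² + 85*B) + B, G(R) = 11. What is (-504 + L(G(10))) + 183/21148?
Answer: 11906507/21148 ≈ 563.01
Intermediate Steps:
L(B) = B² + 86*B
(-504 + L(G(10))) + 183/21148 = (-504 + 11*(86 + 11)) + 183/21148 = (-504 + 11*97) + 183*(1/21148) = (-504 + 1067) + 183/21148 = 563 + 183/21148 = 11906507/21148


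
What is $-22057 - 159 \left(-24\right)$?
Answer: $-18241$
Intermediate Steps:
$-22057 - 159 \left(-24\right) = -22057 - -3816 = -22057 + 3816 = -18241$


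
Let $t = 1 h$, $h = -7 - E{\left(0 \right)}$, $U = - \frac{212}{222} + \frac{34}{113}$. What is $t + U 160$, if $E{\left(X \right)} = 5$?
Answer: $- \frac{1463156}{12543} \approx -116.65$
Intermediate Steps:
$U = - \frac{8204}{12543}$ ($U = \left(-212\right) \frac{1}{222} + 34 \cdot \frac{1}{113} = - \frac{106}{111} + \frac{34}{113} = - \frac{8204}{12543} \approx -0.65407$)
$h = -12$ ($h = -7 - 5 = -12$)
$t = -12$ ($t = 1 \left(-12\right) = -12$)
$t + U 160 = -12 - \frac{1312640}{12543} = - \frac{1463156}{12543}$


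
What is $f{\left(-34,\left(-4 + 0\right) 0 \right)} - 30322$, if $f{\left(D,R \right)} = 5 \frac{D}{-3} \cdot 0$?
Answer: $-30322$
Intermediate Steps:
$f{\left(D,R \right)} = 0$ ($f{\left(D,R \right)} = 5 D \left(- \frac{1}{3}\right) 0 = 5 \left(- \frac{D}{3}\right) 0 = - \frac{5 D}{3} \cdot 0 = 0$)
$f{\left(-34,\left(-4 + 0\right) 0 \right)} - 30322 = 0 - 30322 = -30322$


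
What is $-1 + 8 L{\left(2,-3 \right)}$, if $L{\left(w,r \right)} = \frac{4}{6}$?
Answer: $\frac{13}{3} \approx 4.3333$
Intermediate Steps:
$L{\left(w,r \right)} = \frac{2}{3}$ ($L{\left(w,r \right)} = 4 \cdot \frac{1}{6} = \frac{2}{3}$)
$-1 + 8 L{\left(2,-3 \right)} = -1 + 8 \cdot \frac{2}{3} = -1 + \frac{16}{3} = \frac{13}{3}$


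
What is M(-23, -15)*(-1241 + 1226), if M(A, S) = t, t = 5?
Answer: -75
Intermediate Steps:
M(A, S) = 5
M(-23, -15)*(-1241 + 1226) = 5*(-1241 + 1226) = 5*(-15) = -75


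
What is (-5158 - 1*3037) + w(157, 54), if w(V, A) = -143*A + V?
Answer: -15760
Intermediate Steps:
w(V, A) = V - 143*A
(-5158 - 1*3037) + w(157, 54) = (-5158 - 1*3037) + (157 - 143*54) = (-5158 - 3037) + (157 - 7722) = -8195 - 7565 = -15760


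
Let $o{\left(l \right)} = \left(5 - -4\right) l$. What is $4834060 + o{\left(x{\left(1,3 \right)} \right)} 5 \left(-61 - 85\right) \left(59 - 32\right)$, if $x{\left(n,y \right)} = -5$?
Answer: $5721010$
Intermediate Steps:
$o{\left(l \right)} = 9 l$ ($o{\left(l \right)} = \left(5 + 4\right) l = 9 l$)
$4834060 + o{\left(x{\left(1,3 \right)} \right)} 5 \left(-61 - 85\right) \left(59 - 32\right) = 4834060 + 9 \left(-5\right) 5 \left(-61 - 85\right) \left(59 - 32\right) = 4834060 + \left(-45\right) 5 \left(\left(-146\right) 27\right) = 4834060 - -886950 = 4834060 + 886950 = 5721010$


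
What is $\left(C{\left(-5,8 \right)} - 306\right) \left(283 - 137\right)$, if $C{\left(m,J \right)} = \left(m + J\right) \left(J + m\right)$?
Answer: $-43362$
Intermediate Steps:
$C{\left(m,J \right)} = \left(J + m\right)^{2}$ ($C{\left(m,J \right)} = \left(J + m\right) \left(J + m\right) = \left(J + m\right)^{2}$)
$\left(C{\left(-5,8 \right)} - 306\right) \left(283 - 137\right) = \left(\left(8 - 5\right)^{2} - 306\right) \left(283 - 137\right) = \left(3^{2} - 306\right) 146 = \left(9 - 306\right) 146 = \left(-297\right) 146 = -43362$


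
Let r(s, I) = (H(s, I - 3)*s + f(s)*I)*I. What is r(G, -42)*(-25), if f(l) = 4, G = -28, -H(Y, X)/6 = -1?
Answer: -352800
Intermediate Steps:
H(Y, X) = 6 (H(Y, X) = -6*(-1) = 6)
r(s, I) = I*(4*I + 6*s) (r(s, I) = (6*s + 4*I)*I = (4*I + 6*s)*I = I*(4*I + 6*s))
r(G, -42)*(-25) = (2*(-42)*(2*(-42) + 3*(-28)))*(-25) = (2*(-42)*(-84 - 84))*(-25) = (2*(-42)*(-168))*(-25) = 14112*(-25) = -352800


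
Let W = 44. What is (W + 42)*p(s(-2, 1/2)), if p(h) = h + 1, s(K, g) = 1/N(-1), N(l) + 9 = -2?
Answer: 860/11 ≈ 78.182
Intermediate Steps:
N(l) = -11 (N(l) = -9 - 2 = -11)
s(K, g) = -1/11 (s(K, g) = 1/(-11) = -1/11)
p(h) = 1 + h
(W + 42)*p(s(-2, 1/2)) = (44 + 42)*(1 - 1/11) = 86*(10/11) = 860/11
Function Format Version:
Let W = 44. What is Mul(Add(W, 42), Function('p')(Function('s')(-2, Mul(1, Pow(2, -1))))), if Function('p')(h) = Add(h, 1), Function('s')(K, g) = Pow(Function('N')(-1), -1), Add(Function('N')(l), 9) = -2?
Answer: Rational(860, 11) ≈ 78.182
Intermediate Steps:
Function('N')(l) = -11 (Function('N')(l) = Add(-9, -2) = -11)
Function('s')(K, g) = Rational(-1, 11) (Function('s')(K, g) = Pow(-11, -1) = Rational(-1, 11))
Function('p')(h) = Add(1, h)
Mul(Add(W, 42), Function('p')(Function('s')(-2, Mul(1, Pow(2, -1))))) = Mul(Add(44, 42), Add(1, Rational(-1, 11))) = Mul(86, Rational(10, 11)) = Rational(860, 11)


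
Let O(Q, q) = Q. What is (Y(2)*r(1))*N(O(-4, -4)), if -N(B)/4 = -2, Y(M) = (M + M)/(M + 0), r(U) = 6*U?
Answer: 96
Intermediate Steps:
Y(M) = 2 (Y(M) = (2*M)/M = 2)
N(B) = 8 (N(B) = -4*(-2) = 8)
(Y(2)*r(1))*N(O(-4, -4)) = (2*(6*1))*8 = (2*6)*8 = 12*8 = 96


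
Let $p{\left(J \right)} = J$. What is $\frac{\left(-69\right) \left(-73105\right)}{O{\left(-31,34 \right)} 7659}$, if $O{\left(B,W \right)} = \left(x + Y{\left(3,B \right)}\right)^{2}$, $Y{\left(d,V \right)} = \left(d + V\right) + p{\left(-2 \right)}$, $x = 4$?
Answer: $\frac{73105}{75036} \approx 0.97427$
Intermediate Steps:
$Y{\left(d,V \right)} = -2 + V + d$ ($Y{\left(d,V \right)} = \left(d + V\right) - 2 = \left(V + d\right) - 2 = -2 + V + d$)
$O{\left(B,W \right)} = \left(5 + B\right)^{2}$ ($O{\left(B,W \right)} = \left(4 + \left(-2 + B + 3\right)\right)^{2} = \left(4 + \left(1 + B\right)\right)^{2} = \left(5 + B\right)^{2}$)
$\frac{\left(-69\right) \left(-73105\right)}{O{\left(-31,34 \right)} 7659} = \frac{\left(-69\right) \left(-73105\right)}{\left(5 - 31\right)^{2} \cdot 7659} = \frac{5044245}{\left(-26\right)^{2} \cdot 7659} = \frac{5044245}{676 \cdot 7659} = \frac{5044245}{5177484} = 5044245 \cdot \frac{1}{5177484} = \frac{73105}{75036}$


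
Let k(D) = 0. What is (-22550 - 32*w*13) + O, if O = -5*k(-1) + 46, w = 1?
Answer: -22920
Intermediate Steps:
O = 46 (O = -5*0 + 46 = 0 + 46 = 46)
(-22550 - 32*w*13) + O = (-22550 - 32*1*13) + 46 = (-22550 - 32*13) + 46 = (-22550 - 416) + 46 = -22966 + 46 = -22920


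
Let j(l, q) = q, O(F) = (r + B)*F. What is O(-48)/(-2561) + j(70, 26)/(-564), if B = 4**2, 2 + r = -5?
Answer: 88531/722202 ≈ 0.12258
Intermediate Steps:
r = -7 (r = -2 - 5 = -7)
B = 16
O(F) = 9*F (O(F) = (-7 + 16)*F = 9*F)
O(-48)/(-2561) + j(70, 26)/(-564) = (9*(-48))/(-2561) + 26/(-564) = -432*(-1/2561) + 26*(-1/564) = 432/2561 - 13/282 = 88531/722202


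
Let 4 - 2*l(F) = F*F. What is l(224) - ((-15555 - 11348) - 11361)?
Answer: 13178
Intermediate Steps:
l(F) = 2 - F²/2 (l(F) = 2 - F*F/2 = 2 - F²/2)
l(224) - ((-15555 - 11348) - 11361) = (2 - ½*224²) - ((-15555 - 11348) - 11361) = (2 - ½*50176) - (-26903 - 11361) = (2 - 25088) - 1*(-38264) = -25086 + 38264 = 13178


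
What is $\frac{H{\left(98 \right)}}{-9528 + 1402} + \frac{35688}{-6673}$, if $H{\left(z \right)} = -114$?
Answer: $- \frac{144619983}{27112399} \approx -5.3341$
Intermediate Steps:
$\frac{H{\left(98 \right)}}{-9528 + 1402} + \frac{35688}{-6673} = - \frac{114}{-9528 + 1402} + \frac{35688}{-6673} = - \frac{114}{-8126} + 35688 \left(- \frac{1}{6673}\right) = \left(-114\right) \left(- \frac{1}{8126}\right) - \frac{35688}{6673} = \frac{57}{4063} - \frac{35688}{6673} = - \frac{144619983}{27112399}$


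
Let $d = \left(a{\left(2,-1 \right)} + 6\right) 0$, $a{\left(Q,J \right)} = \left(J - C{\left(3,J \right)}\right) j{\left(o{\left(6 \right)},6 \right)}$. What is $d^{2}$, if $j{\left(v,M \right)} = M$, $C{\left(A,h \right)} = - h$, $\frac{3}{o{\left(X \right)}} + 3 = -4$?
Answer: $0$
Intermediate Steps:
$o{\left(X \right)} = - \frac{3}{7}$ ($o{\left(X \right)} = \frac{3}{-3 - 4} = \frac{3}{-7} = 3 \left(- \frac{1}{7}\right) = - \frac{3}{7}$)
$a{\left(Q,J \right)} = 12 J$ ($a{\left(Q,J \right)} = \left(J - - J\right) 6 = \left(J + J\right) 6 = 2 J 6 = 12 J$)
$d = 0$ ($d = \left(12 \left(-1\right) + 6\right) 0 = \left(-12 + 6\right) 0 = \left(-6\right) 0 = 0$)
$d^{2} = 0^{2} = 0$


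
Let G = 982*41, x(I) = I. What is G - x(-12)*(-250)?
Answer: 37262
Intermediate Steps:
G = 40262
G - x(-12)*(-250) = 40262 - (-12)*(-250) = 40262 - 1*3000 = 40262 - 3000 = 37262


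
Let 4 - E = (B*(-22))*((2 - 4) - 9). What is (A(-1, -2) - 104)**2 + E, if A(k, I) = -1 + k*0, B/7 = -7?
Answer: 22887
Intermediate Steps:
B = -49 (B = 7*(-7) = -49)
A(k, I) = -1 (A(k, I) = -1 + 0 = -1)
E = 11862 (E = 4 - (-49*(-22))*((2 - 4) - 9) = 4 - 1078*(-2 - 9) = 4 - 1078*(-11) = 4 - 1*(-11858) = 4 + 11858 = 11862)
(A(-1, -2) - 104)**2 + E = (-1 - 104)**2 + 11862 = (-105)**2 + 11862 = 11025 + 11862 = 22887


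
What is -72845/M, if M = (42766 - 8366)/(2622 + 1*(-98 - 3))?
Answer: -36728449/6880 ≈ -5338.4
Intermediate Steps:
M = 34400/2521 (M = 34400/(2622 + 1*(-101)) = 34400/(2622 - 101) = 34400/2521 ≈ 13.645)
-72845/M = -72845/34400/2521 = -72845*2521/34400 = -36728449/6880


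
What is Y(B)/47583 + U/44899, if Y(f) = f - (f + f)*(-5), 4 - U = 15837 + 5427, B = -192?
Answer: -368813756/712143039 ≈ -0.51789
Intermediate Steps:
U = -21260 (U = 4 - (15837 + 5427) = 4 - 1*21264 = 4 - 21264 = -21260)
Y(f) = 11*f (Y(f) = f - 2*f*(-5) = f - (-10)*f = f + 10*f = 11*f)
Y(B)/47583 + U/44899 = (11*(-192))/47583 - 21260/44899 = -2112*1/47583 - 21260*1/44899 = -704/15861 - 21260/44899 = -368813756/712143039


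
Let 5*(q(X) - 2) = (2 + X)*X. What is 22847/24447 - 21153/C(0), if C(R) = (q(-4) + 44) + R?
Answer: -2580199369/5818386 ≈ -443.46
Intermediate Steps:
q(X) = 2 + X*(2 + X)/5 (q(X) = 2 + ((2 + X)*X)/5 = 2 + (X*(2 + X))/5 = 2 + X*(2 + X)/5)
C(R) = 238/5 + R (C(R) = ((2 + (⅕)*(-4)² + (⅖)*(-4)) + 44) + R = ((2 + (⅕)*16 - 8/5) + 44) + R = ((2 + 16/5 - 8/5) + 44) + R = (18/5 + 44) + R = 238/5 + R)
22847/24447 - 21153/C(0) = 22847/24447 - 21153/(238/5 + 0) = 22847*(1/24447) - 21153/238/5 = 22847/24447 - 21153*5/238 = 22847/24447 - 105765/238 = -2580199369/5818386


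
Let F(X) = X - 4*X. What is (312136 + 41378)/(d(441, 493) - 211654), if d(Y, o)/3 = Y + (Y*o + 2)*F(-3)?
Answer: 176757/2829937 ≈ 0.062460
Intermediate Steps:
F(X) = -3*X
d(Y, o) = 54 + 3*Y + 27*Y*o (d(Y, o) = 3*(Y + (Y*o + 2)*(-3*(-3))) = 3*(Y + (2 + Y*o)*9) = 3*(Y + (18 + 9*Y*o)) = 3*(18 + Y + 9*Y*o) = 54 + 3*Y + 27*Y*o)
(312136 + 41378)/(d(441, 493) - 211654) = (312136 + 41378)/((54 + 3*441 + 27*441*493) - 211654) = 353514/((54 + 1323 + 5870151) - 211654) = 353514/(5871528 - 211654) = 353514/5659874 = 353514*(1/5659874) = 176757/2829937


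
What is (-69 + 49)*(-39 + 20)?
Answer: 380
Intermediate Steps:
(-69 + 49)*(-39 + 20) = -20*(-19) = 380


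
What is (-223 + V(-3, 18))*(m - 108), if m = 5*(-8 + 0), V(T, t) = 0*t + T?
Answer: 33448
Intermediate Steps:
V(T, t) = T (V(T, t) = 0 + T = T)
m = -40 (m = 5*(-8) = -40)
(-223 + V(-3, 18))*(m - 108) = (-223 - 3)*(-40 - 108) = -226*(-148) = 33448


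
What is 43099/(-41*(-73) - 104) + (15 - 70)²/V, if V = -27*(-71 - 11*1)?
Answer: 1285931/78966 ≈ 16.285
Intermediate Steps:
V = 2214 (V = -27*(-71 - 11) = -27*(-82) = 2214)
43099/(-41*(-73) - 104) + (15 - 70)²/V = 43099/(-41*(-73) - 104) + (15 - 70)²/2214 = 43099/(2993 - 104) + (-55)²*(1/2214) = 43099/2889 + 3025*(1/2214) = 43099*(1/2889) + 3025/2214 = 43099/2889 + 3025/2214 = 1285931/78966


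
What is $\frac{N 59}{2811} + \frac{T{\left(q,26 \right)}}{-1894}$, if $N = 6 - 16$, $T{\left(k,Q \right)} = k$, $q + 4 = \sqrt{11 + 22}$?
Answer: $- \frac{553108}{2662017} - \frac{\sqrt{33}}{1894} \approx -0.21081$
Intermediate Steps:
$q = -4 + \sqrt{33}$ ($q = -4 + \sqrt{11 + 22} = -4 + \sqrt{33} \approx 1.7446$)
$N = -10$
$\frac{N 59}{2811} + \frac{T{\left(q,26 \right)}}{-1894} = \frac{\left(-10\right) 59}{2811} + \frac{-4 + \sqrt{33}}{-1894} = \left(-590\right) \frac{1}{2811} + \left(-4 + \sqrt{33}\right) \left(- \frac{1}{1894}\right) = - \frac{590}{2811} + \left(\frac{2}{947} - \frac{\sqrt{33}}{1894}\right) = - \frac{553108}{2662017} - \frac{\sqrt{33}}{1894}$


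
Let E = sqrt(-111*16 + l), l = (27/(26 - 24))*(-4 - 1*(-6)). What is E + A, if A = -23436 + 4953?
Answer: -18483 + I*sqrt(1749) ≈ -18483.0 + 41.821*I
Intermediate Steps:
A = -18483
l = 27 (l = (27/2)*(-4 + 6) = (27*(1/2))*2 = (27/2)*2 = 27)
E = I*sqrt(1749) (E = sqrt(-111*16 + 27) = sqrt(-1776 + 27) = sqrt(-1749) = I*sqrt(1749) ≈ 41.821*I)
E + A = I*sqrt(1749) - 18483 = -18483 + I*sqrt(1749)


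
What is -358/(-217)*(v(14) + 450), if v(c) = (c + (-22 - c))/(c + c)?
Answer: 1125731/1519 ≈ 741.10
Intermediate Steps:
v(c) = -11/c (v(c) = -22*1/(2*c) = -11/c)
-358/(-217)*(v(14) + 450) = -358/(-217)*(-11/14 + 450) = -358*(-1/217)*(-11*1/14 + 450) = -(-358)*(-11/14 + 450)/217 = -(-358)*6289/(217*14) = -1*(-1125731/1519) = 1125731/1519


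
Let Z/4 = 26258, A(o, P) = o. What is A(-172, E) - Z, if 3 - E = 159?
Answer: -105204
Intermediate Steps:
E = -156 (E = 3 - 1*159 = 3 - 159 = -156)
Z = 105032 (Z = 4*26258 = 105032)
A(-172, E) - Z = -172 - 1*105032 = -172 - 105032 = -105204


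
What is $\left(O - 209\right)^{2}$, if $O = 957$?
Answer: $559504$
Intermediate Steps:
$\left(O - 209\right)^{2} = \left(957 - 209\right)^{2} = 748^{2} = 559504$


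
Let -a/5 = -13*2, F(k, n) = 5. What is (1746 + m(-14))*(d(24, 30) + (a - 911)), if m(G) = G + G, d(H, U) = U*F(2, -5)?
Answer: -1084058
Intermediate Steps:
a = 130 (a = -(-65)*2 = -5*(-26) = 130)
d(H, U) = 5*U (d(H, U) = U*5 = 5*U)
m(G) = 2*G
(1746 + m(-14))*(d(24, 30) + (a - 911)) = (1746 + 2*(-14))*(5*30 + (130 - 911)) = (1746 - 28)*(150 - 781) = 1718*(-631) = -1084058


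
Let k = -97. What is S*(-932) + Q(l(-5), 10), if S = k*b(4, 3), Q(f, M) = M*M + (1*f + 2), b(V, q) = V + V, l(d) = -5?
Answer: 723329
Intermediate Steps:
b(V, q) = 2*V
Q(f, M) = 2 + f + M² (Q(f, M) = M² + (f + 2) = M² + (2 + f) = 2 + f + M²)
S = -776 (S = -194*4 = -97*8 = -776)
S*(-932) + Q(l(-5), 10) = -776*(-932) + (2 - 5 + 10²) = 723232 + (2 - 5 + 100) = 723232 + 97 = 723329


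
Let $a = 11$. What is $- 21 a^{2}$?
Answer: $-2541$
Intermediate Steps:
$- 21 a^{2} = - 21 \cdot 11^{2} = \left(-21\right) 121 = -2541$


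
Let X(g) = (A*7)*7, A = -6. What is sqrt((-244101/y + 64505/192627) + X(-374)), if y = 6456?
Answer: 5*I*sqrt(63288852716649526)/69088884 ≈ 18.206*I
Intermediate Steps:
X(g) = -294 (X(g) = -6*7*7 = -42*7 = -294)
sqrt((-244101/y + 64505/192627) + X(-374)) = sqrt((-244101/6456 + 64505/192627) - 294) = sqrt((-244101*1/6456 + 64505*(1/192627)) - 294) = sqrt((-81367/2152 + 64505/192627) - 294) = sqrt(-15534666349/414533304 - 294) = sqrt(-137407457725/414533304) = 5*I*sqrt(63288852716649526)/69088884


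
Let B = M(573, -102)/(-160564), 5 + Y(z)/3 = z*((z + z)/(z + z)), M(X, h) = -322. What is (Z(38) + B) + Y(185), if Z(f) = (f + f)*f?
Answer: 275206857/80282 ≈ 3428.0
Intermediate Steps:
Y(z) = -15 + 3*z (Y(z) = -15 + 3*(z*((z + z)/(z + z))) = -15 + 3*(z*((2*z)/((2*z)))) = -15 + 3*(z*((2*z)*(1/(2*z)))) = -15 + 3*(z*1) = -15 + 3*z)
Z(f) = 2*f**2 (Z(f) = (2*f)*f = 2*f**2)
B = 161/80282 (B = -322/(-160564) = -322*(-1/160564) = 161/80282 ≈ 0.0020054)
(Z(38) + B) + Y(185) = (2*38**2 + 161/80282) + (-15 + 3*185) = (2*1444 + 161/80282) + (-15 + 555) = (2888 + 161/80282) + 540 = 231854577/80282 + 540 = 275206857/80282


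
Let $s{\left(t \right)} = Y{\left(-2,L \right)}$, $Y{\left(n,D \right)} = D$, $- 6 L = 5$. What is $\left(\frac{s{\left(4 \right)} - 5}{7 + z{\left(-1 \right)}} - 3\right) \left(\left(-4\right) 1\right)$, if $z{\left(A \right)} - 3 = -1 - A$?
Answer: $\frac{43}{3} \approx 14.333$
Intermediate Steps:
$L = - \frac{5}{6}$ ($L = \left(- \frac{1}{6}\right) 5 = - \frac{5}{6} \approx -0.83333$)
$z{\left(A \right)} = 2 - A$ ($z{\left(A \right)} = 3 - \left(1 + A\right) = 2 - A$)
$s{\left(t \right)} = - \frac{5}{6}$
$\left(\frac{s{\left(4 \right)} - 5}{7 + z{\left(-1 \right)}} - 3\right) \left(\left(-4\right) 1\right) = \left(\frac{- \frac{5}{6} - 5}{7 + \left(2 - -1\right)} - 3\right) \left(\left(-4\right) 1\right) = \left(- \frac{35}{6 \left(7 + \left(2 + 1\right)\right)} - 3\right) \left(-4\right) = \left(- \frac{35}{6 \left(7 + 3\right)} - 3\right) \left(-4\right) = \left(- \frac{35}{6 \cdot 10} - 3\right) \left(-4\right) = \left(\left(- \frac{35}{6}\right) \frac{1}{10} - 3\right) \left(-4\right) = \left(- \frac{7}{12} - 3\right) \left(-4\right) = \left(- \frac{43}{12}\right) \left(-4\right) = \frac{43}{3}$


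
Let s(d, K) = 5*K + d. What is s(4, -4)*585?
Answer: -9360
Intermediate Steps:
s(d, K) = d + 5*K
s(4, -4)*585 = (4 + 5*(-4))*585 = (4 - 20)*585 = -16*585 = -9360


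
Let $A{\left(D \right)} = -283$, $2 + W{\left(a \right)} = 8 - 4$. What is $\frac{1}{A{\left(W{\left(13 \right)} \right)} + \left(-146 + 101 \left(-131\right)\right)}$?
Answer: $- \frac{1}{13660} \approx -7.3206 \cdot 10^{-5}$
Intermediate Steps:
$W{\left(a \right)} = 2$ ($W{\left(a \right)} = -2 + \left(8 - 4\right) = -2 + 4 = 2$)
$\frac{1}{A{\left(W{\left(13 \right)} \right)} + \left(-146 + 101 \left(-131\right)\right)} = \frac{1}{-283 + \left(-146 + 101 \left(-131\right)\right)} = \frac{1}{-283 - 13377} = \frac{1}{-13660} = - \frac{1}{13660}$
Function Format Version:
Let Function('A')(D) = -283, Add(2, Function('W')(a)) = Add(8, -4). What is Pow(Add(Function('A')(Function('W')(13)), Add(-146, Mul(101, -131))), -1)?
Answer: Rational(-1, 13660) ≈ -7.3206e-5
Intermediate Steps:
Function('W')(a) = 2 (Function('W')(a) = Add(-2, Add(8, -4)) = Add(-2, 4) = 2)
Pow(Add(Function('A')(Function('W')(13)), Add(-146, Mul(101, -131))), -1) = Pow(Add(-283, Add(-146, Mul(101, -131))), -1) = Pow(Add(-283, Add(-146, -13231)), -1) = Pow(Add(-283, -13377), -1) = Pow(-13660, -1) = Rational(-1, 13660)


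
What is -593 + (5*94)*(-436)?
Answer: -205513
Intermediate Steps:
-593 + (5*94)*(-436) = -593 + 470*(-436) = -593 - 204920 = -205513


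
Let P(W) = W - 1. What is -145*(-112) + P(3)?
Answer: 16242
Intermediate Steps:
P(W) = -1 + W
-145*(-112) + P(3) = -145*(-112) + (-1 + 3) = 16240 + 2 = 16242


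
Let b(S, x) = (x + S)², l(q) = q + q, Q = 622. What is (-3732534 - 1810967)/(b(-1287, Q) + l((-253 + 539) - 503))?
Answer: -5543501/441791 ≈ -12.548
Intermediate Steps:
l(q) = 2*q
b(S, x) = (S + x)²
(-3732534 - 1810967)/(b(-1287, Q) + l((-253 + 539) - 503)) = (-3732534 - 1810967)/((-1287 + 622)² + 2*((-253 + 539) - 503)) = -5543501/((-665)² + 2*(286 - 503)) = -5543501/(442225 + 2*(-217)) = -5543501/(442225 - 434) = -5543501/441791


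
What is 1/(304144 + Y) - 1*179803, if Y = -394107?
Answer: -16175617290/89963 ≈ -1.7980e+5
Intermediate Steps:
1/(304144 + Y) - 1*179803 = 1/(304144 - 394107) - 1*179803 = 1/(-89963) - 179803 = -1/89963 - 179803 = -16175617290/89963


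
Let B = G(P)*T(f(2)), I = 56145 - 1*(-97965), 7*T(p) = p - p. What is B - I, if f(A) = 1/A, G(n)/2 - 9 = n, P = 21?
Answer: -154110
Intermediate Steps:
G(n) = 18 + 2*n
T(p) = 0 (T(p) = (p - p)/7 = (1/7)*0 = 0)
I = 154110 (I = 56145 + 97965 = 154110)
B = 0 (B = (18 + 2*21)*0 = (18 + 42)*0 = 60*0 = 0)
B - I = 0 - 1*154110 = 0 - 154110 = -154110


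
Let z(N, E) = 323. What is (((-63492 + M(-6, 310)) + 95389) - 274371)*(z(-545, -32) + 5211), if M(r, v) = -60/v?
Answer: -41597417800/31 ≈ -1.3419e+9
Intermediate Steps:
(((-63492 + M(-6, 310)) + 95389) - 274371)*(z(-545, -32) + 5211) = (((-63492 - 60/310) + 95389) - 274371)*(323 + 5211) = (((-63492 - 60*1/310) + 95389) - 274371)*5534 = (((-63492 - 6/31) + 95389) - 274371)*5534 = ((-1968258/31 + 95389) - 274371)*5534 = (988801/31 - 274371)*5534 = -7516700/31*5534 = -41597417800/31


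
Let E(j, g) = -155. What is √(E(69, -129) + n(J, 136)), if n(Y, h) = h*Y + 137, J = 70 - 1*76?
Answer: I*√834 ≈ 28.879*I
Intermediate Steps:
J = -6 (J = 70 - 76 = -6)
n(Y, h) = 137 + Y*h (n(Y, h) = Y*h + 137 = 137 + Y*h)
√(E(69, -129) + n(J, 136)) = √(-155 + (137 - 6*136)) = √(-155 + (137 - 816)) = √(-155 - 679) = √(-834) = I*√834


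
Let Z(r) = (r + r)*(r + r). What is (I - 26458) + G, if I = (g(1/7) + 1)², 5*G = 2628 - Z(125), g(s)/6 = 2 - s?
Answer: -9379813/245 ≈ -38285.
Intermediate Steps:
Z(r) = 4*r² (Z(r) = (2*r)*(2*r) = 4*r²)
g(s) = 12 - 6*s (g(s) = 6*(2 - s) = 12 - 6*s)
G = -59872/5 (G = (2628 - 4*125²)/5 = (2628 - 4*15625)/5 = (2628 - 1*62500)/5 = (2628 - 62500)/5 = (⅕)*(-59872) = -59872/5 ≈ -11974.)
I = 7225/49 (I = ((12 - 6/7) + 1)² = (78/7 + 1)² = (85/7)² = 7225/49 ≈ 147.45)
(I - 26458) + G = (7225/49 - 26458) - 59872/5 = -1289217/49 - 59872/5 = -9379813/245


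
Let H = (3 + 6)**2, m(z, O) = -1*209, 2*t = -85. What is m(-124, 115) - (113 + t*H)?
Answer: 6241/2 ≈ 3120.5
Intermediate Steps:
t = -85/2 (t = (1/2)*(-85) = -85/2 ≈ -42.500)
m(z, O) = -209
H = 81 (H = 9**2 = 81)
m(-124, 115) - (113 + t*H) = -209 - (113 - 85/2*81) = -209 - (113 - 6885/2) = -209 - 1*(-6659/2) = -209 + 6659/2 = 6241/2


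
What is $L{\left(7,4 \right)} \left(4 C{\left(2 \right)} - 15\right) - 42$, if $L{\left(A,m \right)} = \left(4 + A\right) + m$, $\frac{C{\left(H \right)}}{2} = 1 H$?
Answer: $-27$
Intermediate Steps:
$C{\left(H \right)} = 2 H$ ($C{\left(H \right)} = 2 \cdot 1 H = 2 H$)
$L{\left(A,m \right)} = 4 + A + m$
$L{\left(7,4 \right)} \left(4 C{\left(2 \right)} - 15\right) - 42 = \left(4 + 7 + 4\right) \left(4 \cdot 2 \cdot 2 - 15\right) - 42 = 15 \left(4 \cdot 4 - 15\right) - 42 = 15 \left(16 - 15\right) - 42 = 15 \cdot 1 - 42 = 15 - 42 = -27$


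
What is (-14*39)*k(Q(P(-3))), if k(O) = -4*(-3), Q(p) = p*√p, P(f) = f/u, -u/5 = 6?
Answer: -6552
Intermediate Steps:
u = -30 (u = -5*6 = -30)
P(f) = -f/30 (P(f) = f/(-30) = f*(-1/30) = -f/30)
Q(p) = p^(3/2)
k(O) = 12
(-14*39)*k(Q(P(-3))) = -14*39*12 = -546*12 = -6552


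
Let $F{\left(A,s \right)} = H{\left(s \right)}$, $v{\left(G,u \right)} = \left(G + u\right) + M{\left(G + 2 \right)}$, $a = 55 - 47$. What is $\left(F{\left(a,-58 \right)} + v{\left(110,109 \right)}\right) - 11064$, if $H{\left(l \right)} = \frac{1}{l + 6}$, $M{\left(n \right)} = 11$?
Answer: $- \frac{563369}{52} \approx -10834.0$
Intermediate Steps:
$a = 8$
$H{\left(l \right)} = \frac{1}{6 + l}$
$v{\left(G,u \right)} = 11 + G + u$ ($v{\left(G,u \right)} = \left(G + u\right) + 11 = 11 + G + u$)
$F{\left(A,s \right)} = \frac{1}{6 + s}$
$\left(F{\left(a,-58 \right)} + v{\left(110,109 \right)}\right) - 11064 = \left(\frac{1}{6 - 58} + \left(11 + 110 + 109\right)\right) - 11064 = \left(\frac{1}{-52} + 230\right) - 11064 = \left(- \frac{1}{52} + 230\right) - 11064 = \frac{11959}{52} - 11064 = - \frac{563369}{52}$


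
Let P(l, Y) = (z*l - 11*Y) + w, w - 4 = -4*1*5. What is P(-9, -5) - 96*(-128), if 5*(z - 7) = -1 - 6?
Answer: 61383/5 ≈ 12277.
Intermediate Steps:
z = 28/5 (z = 7 + (-1 - 6)/5 = 7 + (⅕)*(-7) = 7 - 7/5 = 28/5 ≈ 5.6000)
w = -16 (w = 4 - 4*1*5 = 4 - 4*5 = 4 - 20 = -16)
P(l, Y) = -16 - 11*Y + 28*l/5 (P(l, Y) = (28*l/5 - 11*Y) - 16 = (-11*Y + 28*l/5) - 16 = -16 - 11*Y + 28*l/5)
P(-9, -5) - 96*(-128) = (-16 - 11*(-5) + (28/5)*(-9)) - 96*(-128) = (-16 + 55 - 252/5) + 12288 = -57/5 + 12288 = 61383/5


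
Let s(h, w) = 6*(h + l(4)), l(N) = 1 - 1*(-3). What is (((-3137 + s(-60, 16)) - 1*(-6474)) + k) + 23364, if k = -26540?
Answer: -175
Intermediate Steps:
l(N) = 4 (l(N) = 1 + 3 = 4)
s(h, w) = 24 + 6*h (s(h, w) = 6*(h + 4) = 6*(4 + h) = 24 + 6*h)
(((-3137 + s(-60, 16)) - 1*(-6474)) + k) + 23364 = (((-3137 + (24 + 6*(-60))) - 1*(-6474)) - 26540) + 23364 = (((-3137 + (24 - 360)) + 6474) - 26540) + 23364 = (((-3137 - 336) + 6474) - 26540) + 23364 = ((-3473 + 6474) - 26540) + 23364 = (3001 - 26540) + 23364 = -23539 + 23364 = -175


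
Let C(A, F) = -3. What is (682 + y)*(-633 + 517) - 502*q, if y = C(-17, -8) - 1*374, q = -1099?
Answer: 516318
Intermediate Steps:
y = -377 (y = -3 - 1*374 = -3 - 374 = -377)
(682 + y)*(-633 + 517) - 502*q = (682 - 377)*(-633 + 517) - 502*(-1099) = 305*(-116) + 551698 = -35380 + 551698 = 516318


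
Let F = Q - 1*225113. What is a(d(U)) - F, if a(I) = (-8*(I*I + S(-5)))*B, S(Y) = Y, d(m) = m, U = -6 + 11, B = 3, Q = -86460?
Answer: 311093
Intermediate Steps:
U = 5
F = -311573 (F = -86460 - 1*225113 = -86460 - 225113 = -311573)
a(I) = 120 - 24*I² (a(I) = -8*(I*I - 5)*3 = -8*(I² - 5)*3 = -8*(-5 + I²)*3 = (40 - 8*I²)*3 = 120 - 24*I²)
a(d(U)) - F = (120 - 24*5²) - 1*(-311573) = (120 - 24*25) + 311573 = (120 - 600) + 311573 = -480 + 311573 = 311093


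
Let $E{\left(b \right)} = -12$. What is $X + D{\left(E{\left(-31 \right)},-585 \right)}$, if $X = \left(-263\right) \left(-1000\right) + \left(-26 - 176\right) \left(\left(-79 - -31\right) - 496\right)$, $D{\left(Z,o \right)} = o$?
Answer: $372303$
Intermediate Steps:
$X = 372888$ ($X = 263000 - 202 \left(\left(-79 + 31\right) - 496\right) = 263000 - 202 \left(-48 - 496\right) = 263000 - -109888 = 263000 + 109888 = 372888$)
$X + D{\left(E{\left(-31 \right)},-585 \right)} = 372888 - 585 = 372303$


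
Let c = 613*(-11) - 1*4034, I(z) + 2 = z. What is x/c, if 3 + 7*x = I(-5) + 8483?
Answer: -8473/75439 ≈ -0.11232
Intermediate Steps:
I(z) = -2 + z
c = -10777 (c = -6743 - 4034 = -10777)
x = 8473/7 (x = -3/7 + ((-2 - 5) + 8483)/7 = -3/7 + (-7 + 8483)/7 = -3/7 + (⅐)*8476 = -3/7 + 8476/7 = 8473/7 ≈ 1210.4)
x/c = (8473/7)/(-10777) = (8473/7)*(-1/10777) = -8473/75439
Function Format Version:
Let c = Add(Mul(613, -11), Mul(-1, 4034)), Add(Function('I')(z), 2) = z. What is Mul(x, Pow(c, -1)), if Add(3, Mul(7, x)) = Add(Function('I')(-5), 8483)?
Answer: Rational(-8473, 75439) ≈ -0.11232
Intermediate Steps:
Function('I')(z) = Add(-2, z)
c = -10777 (c = Add(-6743, -4034) = -10777)
x = Rational(8473, 7) (x = Add(Rational(-3, 7), Mul(Rational(1, 7), Add(Add(-2, -5), 8483))) = Add(Rational(-3, 7), Mul(Rational(1, 7), Add(-7, 8483))) = Add(Rational(-3, 7), Mul(Rational(1, 7), 8476)) = Add(Rational(-3, 7), Rational(8476, 7)) = Rational(8473, 7) ≈ 1210.4)
Mul(x, Pow(c, -1)) = Mul(Rational(8473, 7), Pow(-10777, -1)) = Mul(Rational(8473, 7), Rational(-1, 10777)) = Rational(-8473, 75439)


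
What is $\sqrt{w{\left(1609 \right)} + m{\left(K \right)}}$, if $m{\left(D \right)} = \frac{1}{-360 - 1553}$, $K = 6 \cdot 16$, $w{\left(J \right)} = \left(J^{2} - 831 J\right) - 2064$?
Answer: $\frac{\sqrt{4573502441009}}{1913} \approx 1117.9$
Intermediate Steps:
$w{\left(J \right)} = -2064 + J^{2} - 831 J$
$K = 96$
$m{\left(D \right)} = - \frac{1}{1913}$ ($m{\left(D \right)} = \frac{1}{-1913} = - \frac{1}{1913}$)
$\sqrt{w{\left(1609 \right)} + m{\left(K \right)}} = \sqrt{\left(-2064 + 1609^{2} - 1337079\right) - \frac{1}{1913}} = \sqrt{\left(-2064 + 2588881 - 1337079\right) - \frac{1}{1913}} = \sqrt{1249738 - \frac{1}{1913}} = \sqrt{\frac{2390748793}{1913}} = \frac{\sqrt{4573502441009}}{1913}$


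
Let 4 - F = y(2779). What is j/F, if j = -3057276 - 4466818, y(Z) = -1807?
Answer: -7524094/1811 ≈ -4154.7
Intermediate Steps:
F = 1811 (F = 4 - 1*(-1807) = 4 + 1807 = 1811)
j = -7524094
j/F = -7524094/1811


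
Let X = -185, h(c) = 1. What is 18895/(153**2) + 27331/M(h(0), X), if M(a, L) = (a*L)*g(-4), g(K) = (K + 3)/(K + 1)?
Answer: -1915878562/4330665 ≈ -442.40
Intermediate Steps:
g(K) = (3 + K)/(1 + K)
M(a, L) = L*a/3 (M(a, L) = (a*L)*((3 - 4)/(1 - 4)) = (L*a)*(-1/(-3)) = (L*a)*(-1/3*(-1)) = (L*a)*(1/3) = L*a/3)
18895/(153**2) + 27331/M(h(0), X) = 18895/(153**2) + 27331/(((1/3)*(-185)*1)) = 18895/23409 + 27331/(-185/3) = 18895*(1/23409) + 27331*(-3/185) = 18895/23409 - 81993/185 = -1915878562/4330665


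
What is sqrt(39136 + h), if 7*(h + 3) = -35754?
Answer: sqrt(1667239)/7 ≈ 184.46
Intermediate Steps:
h = -35775/7 (h = -3 + (1/7)*(-35754) = -3 - 35754/7 = -35775/7 ≈ -5110.7)
sqrt(39136 + h) = sqrt(39136 - 35775/7) = sqrt(238177/7) = sqrt(1667239)/7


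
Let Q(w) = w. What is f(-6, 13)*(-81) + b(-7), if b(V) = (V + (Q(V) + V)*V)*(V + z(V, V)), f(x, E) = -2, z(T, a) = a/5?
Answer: -3012/5 ≈ -602.40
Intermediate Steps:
z(T, a) = a/5 (z(T, a) = a*(⅕) = a/5)
b(V) = 6*V*(V + 2*V²)/5 (b(V) = (V + (V + V)*V)*(V + V/5) = (V + (2*V)*V)*(6*V/5) = (V + 2*V²)*(6*V/5) = 6*V*(V + 2*V²)/5)
f(-6, 13)*(-81) + b(-7) = -2*(-81) + (6/5)*(-7)²*(1 + 2*(-7)) = 162 + (6/5)*49*(1 - 14) = 162 + (6/5)*49*(-13) = 162 - 3822/5 = -3012/5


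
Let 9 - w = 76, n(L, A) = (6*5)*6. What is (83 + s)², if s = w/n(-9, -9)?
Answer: 221206129/32400 ≈ 6827.4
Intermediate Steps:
n(L, A) = 180 (n(L, A) = 30*6 = 180)
w = -67 (w = 9 - 1*76 = 9 - 76 = -67)
s = -67/180 ≈ -0.37222
(83 + s)² = (83 - 67/180)² = (14873/180)² = 221206129/32400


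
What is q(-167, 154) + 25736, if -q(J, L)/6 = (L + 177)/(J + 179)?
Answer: 51141/2 ≈ 25571.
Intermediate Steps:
q(J, L) = -6*(177 + L)/(179 + J) (q(J, L) = -6*(L + 177)/(J + 179) = -6*(177 + L)/(179 + J))
q(-167, 154) + 25736 = 6*(-177 - 1*154)/(179 - 167) + 25736 = 6*(-177 - 154)/12 + 25736 = 6*(1/12)*(-331) + 25736 = -331/2 + 25736 = 51141/2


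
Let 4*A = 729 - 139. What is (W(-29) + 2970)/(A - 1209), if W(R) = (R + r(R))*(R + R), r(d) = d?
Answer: -12668/2123 ≈ -5.9670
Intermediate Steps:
A = 295/2 (A = (729 - 139)/4 = (¼)*590 = 295/2 ≈ 147.50)
W(R) = 4*R² (W(R) = (R + R)*(R + R) = (2*R)*(2*R) = 4*R²)
(W(-29) + 2970)/(A - 1209) = (4*(-29)² + 2970)/(295/2 - 1209) = (4*841 + 2970)/(-2123/2) = (3364 + 2970)*(-2/2123) = 6334*(-2/2123) = -12668/2123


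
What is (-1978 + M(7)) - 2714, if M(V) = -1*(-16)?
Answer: -4676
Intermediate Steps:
M(V) = 16
(-1978 + M(7)) - 2714 = (-1978 + 16) - 2714 = -1962 - 2714 = -4676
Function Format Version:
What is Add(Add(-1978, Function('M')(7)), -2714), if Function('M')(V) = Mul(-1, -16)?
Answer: -4676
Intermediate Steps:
Function('M')(V) = 16
Add(Add(-1978, Function('M')(7)), -2714) = Add(Add(-1978, 16), -2714) = Add(-1962, -2714) = -4676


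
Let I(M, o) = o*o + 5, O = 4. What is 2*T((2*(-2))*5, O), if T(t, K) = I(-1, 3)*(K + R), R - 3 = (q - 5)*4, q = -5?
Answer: -924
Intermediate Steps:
I(M, o) = 5 + o**2 (I(M, o) = o**2 + 5 = 5 + o**2)
R = -37 (R = 3 + (-5 - 5)*4 = 3 - 10*4 = 3 - 40 = -37)
T(t, K) = -518 + 14*K (T(t, K) = (5 + 3**2)*(K - 37) = (5 + 9)*(-37 + K) = 14*(-37 + K) = -518 + 14*K)
2*T((2*(-2))*5, O) = 2*(-518 + 14*4) = 2*(-518 + 56) = 2*(-462) = -924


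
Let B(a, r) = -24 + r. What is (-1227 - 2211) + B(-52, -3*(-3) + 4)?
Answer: -3449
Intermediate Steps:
(-1227 - 2211) + B(-52, -3*(-3) + 4) = (-1227 - 2211) + (-24 + (-3*(-3) + 4)) = -3438 + (-24 + (9 + 4)) = -3438 + (-24 + 13) = -3438 - 11 = -3449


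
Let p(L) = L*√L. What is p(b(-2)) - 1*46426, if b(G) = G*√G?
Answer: -46426 + 4*2^(¼)*(-I)^(3/2) ≈ -46429.0 - 3.3636*I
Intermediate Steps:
b(G) = G^(3/2)
p(L) = L^(3/2)
p(b(-2)) - 1*46426 = ((-2)^(3/2))^(3/2) - 1*46426 = (-2*I*√2)^(3/2) - 46426 = 4*2^(¼)*(-I)^(3/2) - 46426 = -46426 + 4*2^(¼)*(-I)^(3/2)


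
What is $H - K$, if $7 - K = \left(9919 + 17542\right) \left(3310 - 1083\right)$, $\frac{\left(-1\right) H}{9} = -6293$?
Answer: $61212277$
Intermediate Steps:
$H = 56637$ ($H = \left(-9\right) \left(-6293\right) = 56637$)
$K = -61155640$ ($K = 7 - \left(9919 + 17542\right) \left(3310 - 1083\right) = 7 - 27461 \cdot 2227 = 7 - 61155647 = -61155640$)
$H - K = 56637 - -61155640 = 56637 + 61155640 = 61212277$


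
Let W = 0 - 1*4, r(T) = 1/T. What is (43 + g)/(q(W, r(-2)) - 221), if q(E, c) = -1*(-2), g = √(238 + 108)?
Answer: -43/219 - √346/219 ≈ -0.28128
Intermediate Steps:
g = √346 ≈ 18.601
W = -4 (W = 0 - 4 = -4)
q(E, c) = 2
(43 + g)/(q(W, r(-2)) - 221) = (43 + √346)/(2 - 221) = (43 + √346)/(-219) = (43 + √346)*(-1/219) = -43/219 - √346/219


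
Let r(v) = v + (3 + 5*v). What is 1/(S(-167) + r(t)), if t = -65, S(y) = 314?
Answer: -1/73 ≈ -0.013699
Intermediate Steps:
r(v) = 3 + 6*v
1/(S(-167) + r(t)) = 1/(314 + (3 + 6*(-65))) = 1/(314 + (3 - 390)) = 1/(314 - 387) = 1/(-73) = -1/73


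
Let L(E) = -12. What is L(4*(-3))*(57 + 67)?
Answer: -1488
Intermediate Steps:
L(4*(-3))*(57 + 67) = -12*(57 + 67) = -12*124 = -1488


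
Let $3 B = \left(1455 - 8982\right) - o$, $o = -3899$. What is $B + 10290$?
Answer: $\frac{27242}{3} \approx 9080.7$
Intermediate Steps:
$B = - \frac{3628}{3}$ ($B = \frac{\left(1455 - 8982\right) - -3899}{3} = \frac{\left(1455 - 8982\right) + 3899}{3} = \frac{-7527 + 3899}{3} = \frac{1}{3} \left(-3628\right) = - \frac{3628}{3} \approx -1209.3$)
$B + 10290 = - \frac{3628}{3} + 10290 = \frac{27242}{3}$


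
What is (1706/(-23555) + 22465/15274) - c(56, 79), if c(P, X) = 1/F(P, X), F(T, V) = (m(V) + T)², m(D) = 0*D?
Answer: 16095708977/11512930240 ≈ 1.3981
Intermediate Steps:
m(D) = 0
F(T, V) = T² (F(T, V) = (0 + T)² = T²)
c(P, X) = P⁻² (c(P, X) = 1/(P²) = P⁻²)
(1706/(-23555) + 22465/15274) - c(56, 79) = (1706/(-23555) + 22465/15274) - 1/56² = (1706*(-1/23555) + 22465*(1/15274)) - 1*1/3136 = (-1706/23555 + 22465/15274) - 1/3136 = 71872233/51397010 - 1/3136 = 16095708977/11512930240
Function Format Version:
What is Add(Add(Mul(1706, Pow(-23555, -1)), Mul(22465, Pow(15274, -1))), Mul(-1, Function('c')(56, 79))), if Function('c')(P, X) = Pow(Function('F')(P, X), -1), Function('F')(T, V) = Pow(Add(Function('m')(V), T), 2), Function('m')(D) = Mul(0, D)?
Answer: Rational(16095708977, 11512930240) ≈ 1.3981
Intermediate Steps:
Function('m')(D) = 0
Function('F')(T, V) = Pow(T, 2) (Function('F')(T, V) = Pow(Add(0, T), 2) = Pow(T, 2))
Function('c')(P, X) = Pow(P, -2) (Function('c')(P, X) = Pow(Pow(P, 2), -1) = Pow(P, -2))
Add(Add(Mul(1706, Pow(-23555, -1)), Mul(22465, Pow(15274, -1))), Mul(-1, Function('c')(56, 79))) = Add(Add(Mul(1706, Pow(-23555, -1)), Mul(22465, Pow(15274, -1))), Mul(-1, Pow(56, -2))) = Add(Add(Mul(1706, Rational(-1, 23555)), Mul(22465, Rational(1, 15274))), Mul(-1, Rational(1, 3136))) = Add(Add(Rational(-1706, 23555), Rational(22465, 15274)), Rational(-1, 3136)) = Add(Rational(71872233, 51397010), Rational(-1, 3136)) = Rational(16095708977, 11512930240)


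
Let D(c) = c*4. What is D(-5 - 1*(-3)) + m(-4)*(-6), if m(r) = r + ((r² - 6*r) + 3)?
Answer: -242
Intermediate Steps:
D(c) = 4*c
m(r) = 3 + r² - 5*r (m(r) = r + (3 + r² - 6*r) = 3 + r² - 5*r)
D(-5 - 1*(-3)) + m(-4)*(-6) = 4*(-5 - 1*(-3)) + (3 + (-4)² - 5*(-4))*(-6) = 4*(-5 + 3) + (3 + 16 + 20)*(-6) = 4*(-2) + 39*(-6) = -8 - 234 = -242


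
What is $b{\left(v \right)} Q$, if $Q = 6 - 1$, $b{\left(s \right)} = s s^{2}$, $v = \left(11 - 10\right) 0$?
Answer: $0$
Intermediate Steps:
$v = 0$ ($v = 1 \cdot 0 = 0$)
$b{\left(s \right)} = s^{3}$
$Q = 5$ ($Q = 6 - 1 = 5$)
$b{\left(v \right)} Q = 0^{3} \cdot 5 = 0 \cdot 5 = 0$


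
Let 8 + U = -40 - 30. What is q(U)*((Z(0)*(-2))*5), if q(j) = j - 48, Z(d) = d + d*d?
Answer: 0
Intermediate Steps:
Z(d) = d + d²
U = -78 (U = -8 + (-40 - 30) = -8 - 70 = -78)
q(j) = -48 + j
q(U)*((Z(0)*(-2))*5) = (-48 - 78)*(((0*(1 + 0))*(-2))*5) = -126*(0*1)*(-2)*5 = -126*0*(-2)*5 = -0*5 = -126*0 = 0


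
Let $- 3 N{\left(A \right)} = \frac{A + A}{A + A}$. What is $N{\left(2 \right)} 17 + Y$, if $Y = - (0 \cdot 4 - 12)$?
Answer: $\frac{19}{3} \approx 6.3333$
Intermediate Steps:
$Y = 12$ ($Y = - (0 - 12) = \left(-1\right) \left(-12\right) = 12$)
$N{\left(A \right)} = - \frac{1}{3}$ ($N{\left(A \right)} = - \frac{\left(A + A\right) \frac{1}{A + A}}{3} = - \frac{2 A \frac{1}{2 A}}{3} = \left(- \frac{1}{3}\right) 1 = - \frac{1}{3}$)
$N{\left(2 \right)} 17 + Y = \left(- \frac{1}{3}\right) 17 + 12 = - \frac{17}{3} + 12 = \frac{19}{3}$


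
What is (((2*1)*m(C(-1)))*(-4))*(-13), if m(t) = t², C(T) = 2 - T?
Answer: 936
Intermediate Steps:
(((2*1)*m(C(-1)))*(-4))*(-13) = (((2*1)*(2 - 1*(-1))²)*(-4))*(-13) = ((2*(2 + 1)²)*(-4))*(-13) = ((2*3²)*(-4))*(-13) = ((2*9)*(-4))*(-13) = (18*(-4))*(-13) = -72*(-13) = 936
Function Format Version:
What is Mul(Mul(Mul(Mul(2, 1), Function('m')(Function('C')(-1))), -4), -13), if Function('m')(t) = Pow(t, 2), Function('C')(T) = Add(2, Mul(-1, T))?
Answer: 936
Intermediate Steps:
Mul(Mul(Mul(Mul(2, 1), Function('m')(Function('C')(-1))), -4), -13) = Mul(Mul(Mul(Mul(2, 1), Pow(Add(2, Mul(-1, -1)), 2)), -4), -13) = Mul(Mul(Mul(2, Pow(Add(2, 1), 2)), -4), -13) = Mul(Mul(Mul(2, Pow(3, 2)), -4), -13) = Mul(Mul(Mul(2, 9), -4), -13) = Mul(Mul(18, -4), -13) = Mul(-72, -13) = 936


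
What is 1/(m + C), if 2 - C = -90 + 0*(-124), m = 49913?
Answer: 1/50005 ≈ 1.9998e-5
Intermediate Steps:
C = 92 (C = 2 - (-90 + 0*(-124)) = 2 - (-90 + 0) = 2 - 1*(-90) = 2 + 90 = 92)
1/(m + C) = 1/(49913 + 92) = 1/50005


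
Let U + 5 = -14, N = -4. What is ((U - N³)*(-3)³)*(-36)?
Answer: 43740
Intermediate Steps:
U = -19 (U = -5 - 14 = -19)
((U - N³)*(-3)³)*(-36) = ((-19 - 1*(-4)³)*(-3)³)*(-36) = ((-19 - 1*(-64))*(-27))*(-36) = ((-19 + 64)*(-27))*(-36) = (45*(-27))*(-36) = -1215*(-36) = 43740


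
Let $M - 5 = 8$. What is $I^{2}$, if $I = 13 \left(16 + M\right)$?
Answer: $142129$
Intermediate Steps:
$M = 13$ ($M = 5 + 8 = 13$)
$I = 377$ ($I = 13 \left(16 + 13\right) = 13 \cdot 29 = 377$)
$I^{2} = 377^{2} = 142129$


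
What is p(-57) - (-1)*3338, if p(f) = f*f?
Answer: 6587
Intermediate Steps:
p(f) = f**2
p(-57) - (-1)*3338 = (-57)**2 - (-1)*3338 = 3249 - 1*(-3338) = 3249 + 3338 = 6587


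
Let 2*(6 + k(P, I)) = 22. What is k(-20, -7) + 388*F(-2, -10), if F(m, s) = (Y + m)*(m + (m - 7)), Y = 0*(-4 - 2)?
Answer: 8541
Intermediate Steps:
k(P, I) = 5 (k(P, I) = -6 + (1/2)*22 = -6 + 11 = 5)
Y = 0 (Y = 0*(-6) = 0)
F(m, s) = m*(-7 + 2*m) (F(m, s) = (0 + m)*(m + (m - 7)) = m*(m + (-7 + m)) = m*(-7 + 2*m))
k(-20, -7) + 388*F(-2, -10) = 5 + 388*(-2*(-7 + 2*(-2))) = 5 + 388*(-2*(-7 - 4)) = 5 + 388*(-2*(-11)) = 5 + 388*22 = 5 + 8536 = 8541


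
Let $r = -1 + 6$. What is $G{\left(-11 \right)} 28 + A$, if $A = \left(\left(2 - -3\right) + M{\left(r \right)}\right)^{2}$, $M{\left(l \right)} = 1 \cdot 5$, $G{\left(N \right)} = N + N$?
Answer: $-516$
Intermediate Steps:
$G{\left(N \right)} = 2 N$
$r = 5$
$M{\left(l \right)} = 5$
$A = 100$ ($A = \left(\left(2 - -3\right) + 5\right)^{2} = \left(\left(2 + 3\right) + 5\right)^{2} = \left(5 + 5\right)^{2} = 10^{2} = 100$)
$G{\left(-11 \right)} 28 + A = 2 \left(-11\right) 28 + 100 = \left(-22\right) 28 + 100 = -616 + 100 = -516$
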